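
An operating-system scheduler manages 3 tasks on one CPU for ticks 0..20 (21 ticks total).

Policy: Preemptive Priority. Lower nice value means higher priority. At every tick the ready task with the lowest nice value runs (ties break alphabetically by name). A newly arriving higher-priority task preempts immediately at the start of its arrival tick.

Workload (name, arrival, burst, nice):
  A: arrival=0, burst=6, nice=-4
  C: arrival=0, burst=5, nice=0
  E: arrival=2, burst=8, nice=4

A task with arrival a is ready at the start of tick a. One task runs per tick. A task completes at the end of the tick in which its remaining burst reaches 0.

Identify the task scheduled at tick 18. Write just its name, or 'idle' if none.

running at tick 18 = E

t=0: ready={A,C} → run A
t=1: ready={A,C} → run A
t=2: ready={A,C,E} → run A
t=3: ready={A,C,E} → run A
t=4: ready={A,C,E} → run A
t=5: ready={A,C,E} → run A
t=6: ready={C,E} → run C
t=7: ready={C,E} → run C
t=8: ready={C,E} → run C
t=9: ready={C,E} → run C
t=10: ready={C,E} → run C
t=11: ready={E} → run E
t=12: ready={E} → run E
t=13: ready={E} → run E
t=14: ready={E} → run E
t=15: ready={E} → run E
t=16: ready={E} → run E
t=17: ready={E} → run E
t=18: ready={E} → run E
t=19: (idle)
t=20: (idle)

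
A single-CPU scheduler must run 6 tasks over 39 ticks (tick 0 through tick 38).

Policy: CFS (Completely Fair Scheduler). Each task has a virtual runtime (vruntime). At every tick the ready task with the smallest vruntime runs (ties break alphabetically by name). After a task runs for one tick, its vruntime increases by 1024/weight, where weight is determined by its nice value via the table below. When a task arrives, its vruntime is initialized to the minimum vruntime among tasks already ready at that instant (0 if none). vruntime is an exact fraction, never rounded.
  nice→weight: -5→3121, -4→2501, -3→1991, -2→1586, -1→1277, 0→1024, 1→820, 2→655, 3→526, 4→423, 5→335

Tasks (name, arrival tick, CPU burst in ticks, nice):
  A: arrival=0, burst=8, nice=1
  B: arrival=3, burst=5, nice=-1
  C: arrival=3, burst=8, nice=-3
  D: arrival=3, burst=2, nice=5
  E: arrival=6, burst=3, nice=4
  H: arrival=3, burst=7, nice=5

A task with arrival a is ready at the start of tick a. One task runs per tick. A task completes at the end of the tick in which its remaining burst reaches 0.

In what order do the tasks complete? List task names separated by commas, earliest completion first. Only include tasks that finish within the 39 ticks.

t=0: vr[A=0] → run A
t=1: vr[A=256/205] → run A
t=2: vr[A=512/205] → run A
t=3: vr[A=768/205 B=768/205 C=768/205 D=768/205 H=768/205] → run A
t=4: vr[A=1024/205 B=768/205 C=768/205 D=768/205 H=768/205] → run B
t=5: vr[A=1024/205 B=1190656/261785 C=768/205 D=768/205 H=768/205] → run C
t=6: vr[A=1024/205 B=1190656/261785 C=1739008/408155 D=768/205 E=768/205 H=768/205] → run D
t=7: vr[A=1024/205 B=1190656/261785 C=1739008/408155 D=18688/2747 E=768/205 H=768/205] → run E
t=8: vr[A=1024/205 B=1190656/261785 C=1739008/408155 D=18688/2747 E=534784/86715 H=768/205] → run H
t=9: vr[A=1024/205 B=1190656/261785 C=1739008/408155 D=18688/2747 E=534784/86715 H=18688/2747] → run C
t=10: vr[A=1024/205 B=1190656/261785 C=1948928/408155 D=18688/2747 E=534784/86715 H=18688/2747] → run B
t=11: vr[A=1024/205 B=1400576/261785 C=1948928/408155 D=18688/2747 E=534784/86715 H=18688/2747] → run C
t=12: vr[A=1024/205 B=1400576/261785 C=2158848/408155 D=18688/2747 E=534784/86715 H=18688/2747] → run A
t=13: vr[A=256/41 B=1400576/261785 C=2158848/408155 D=18688/2747 E=534784/86715 H=18688/2747] → run C
t=14: vr[A=256/41 B=1400576/261785 C=2368768/408155 D=18688/2747 E=534784/86715 H=18688/2747] → run B
t=15: vr[A=256/41 B=1610496/261785 C=2368768/408155 D=18688/2747 E=534784/86715 H=18688/2747] → run C
t=16: vr[A=256/41 B=1610496/261785 C=2578688/408155 D=18688/2747 E=534784/86715 H=18688/2747] → run B
t=17: vr[A=256/41 B=1820416/261785 C=2578688/408155 D=18688/2747 E=534784/86715 H=18688/2747] → run E
t=18: vr[A=256/41 B=1820416/261785 C=2578688/408155 D=18688/2747 E=744704/86715 H=18688/2747] → run A
t=19: vr[A=1536/205 B=1820416/261785 C=2578688/408155 D=18688/2747 E=744704/86715 H=18688/2747] → run C
t=20: vr[A=1536/205 B=1820416/261785 C=2788608/408155 D=18688/2747 E=744704/86715 H=18688/2747] → run D
t=21: vr[A=1536/205 B=1820416/261785 C=2788608/408155 E=744704/86715 H=18688/2747] → run H
t=22: vr[A=1536/205 B=1820416/261785 C=2788608/408155 E=744704/86715 H=135424/13735] → run C
t=23: vr[A=1536/205 B=1820416/261785 C=2998528/408155 E=744704/86715 H=135424/13735] → run B
t=24: vr[A=1536/205 C=2998528/408155 E=744704/86715 H=135424/13735] → run C
t=25: vr[A=1536/205 E=744704/86715 H=135424/13735] → run A
t=26: vr[A=1792/205 E=744704/86715 H=135424/13735] → run E
t=27: vr[A=1792/205 H=135424/13735] → run A
t=28: vr[H=135424/13735] → run H
t=29: vr[H=177408/13735] → run H
t=30: vr[H=219392/13735] → run H
t=31: vr[H=261376/13735] → run H
t=32: vr[H=60672/2747] → run H
t=33: (idle)
t=34: (idle)
t=35: (idle)
t=36: (idle)
t=37: (idle)
t=38: (idle)

completion order = D, B, C, E, A, H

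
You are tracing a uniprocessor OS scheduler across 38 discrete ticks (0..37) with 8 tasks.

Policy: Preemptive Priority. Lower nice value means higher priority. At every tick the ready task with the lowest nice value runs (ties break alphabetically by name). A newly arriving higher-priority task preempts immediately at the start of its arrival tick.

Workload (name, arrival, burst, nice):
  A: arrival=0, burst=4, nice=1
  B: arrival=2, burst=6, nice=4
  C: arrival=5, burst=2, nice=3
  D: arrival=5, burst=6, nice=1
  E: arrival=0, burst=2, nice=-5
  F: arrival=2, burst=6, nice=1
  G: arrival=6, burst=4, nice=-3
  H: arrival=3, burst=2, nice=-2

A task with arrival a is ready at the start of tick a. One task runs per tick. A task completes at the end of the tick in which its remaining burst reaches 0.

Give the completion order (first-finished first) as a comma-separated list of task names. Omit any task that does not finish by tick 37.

completion order = E, H, G, A, D, F, C, B

t=0: ready={A,E} → run E
t=1: ready={A,E} → run E
t=2: ready={A,B,F} → run A
t=3: ready={A,B,F,H} → run H
t=4: ready={A,B,F,H} → run H
t=5: ready={A,B,C,D,F} → run A
t=6: ready={A,B,C,D,F,G} → run G
t=7: ready={A,B,C,D,F,G} → run G
t=8: ready={A,B,C,D,F,G} → run G
t=9: ready={A,B,C,D,F,G} → run G
t=10: ready={A,B,C,D,F} → run A
t=11: ready={A,B,C,D,F} → run A
t=12: ready={B,C,D,F} → run D
t=13: ready={B,C,D,F} → run D
t=14: ready={B,C,D,F} → run D
t=15: ready={B,C,D,F} → run D
t=16: ready={B,C,D,F} → run D
t=17: ready={B,C,D,F} → run D
t=18: ready={B,C,F} → run F
t=19: ready={B,C,F} → run F
t=20: ready={B,C,F} → run F
t=21: ready={B,C,F} → run F
t=22: ready={B,C,F} → run F
t=23: ready={B,C,F} → run F
t=24: ready={B,C} → run C
t=25: ready={B,C} → run C
t=26: ready={B} → run B
t=27: ready={B} → run B
t=28: ready={B} → run B
t=29: ready={B} → run B
t=30: ready={B} → run B
t=31: ready={B} → run B
t=32: (idle)
t=33: (idle)
t=34: (idle)
t=35: (idle)
t=36: (idle)
t=37: (idle)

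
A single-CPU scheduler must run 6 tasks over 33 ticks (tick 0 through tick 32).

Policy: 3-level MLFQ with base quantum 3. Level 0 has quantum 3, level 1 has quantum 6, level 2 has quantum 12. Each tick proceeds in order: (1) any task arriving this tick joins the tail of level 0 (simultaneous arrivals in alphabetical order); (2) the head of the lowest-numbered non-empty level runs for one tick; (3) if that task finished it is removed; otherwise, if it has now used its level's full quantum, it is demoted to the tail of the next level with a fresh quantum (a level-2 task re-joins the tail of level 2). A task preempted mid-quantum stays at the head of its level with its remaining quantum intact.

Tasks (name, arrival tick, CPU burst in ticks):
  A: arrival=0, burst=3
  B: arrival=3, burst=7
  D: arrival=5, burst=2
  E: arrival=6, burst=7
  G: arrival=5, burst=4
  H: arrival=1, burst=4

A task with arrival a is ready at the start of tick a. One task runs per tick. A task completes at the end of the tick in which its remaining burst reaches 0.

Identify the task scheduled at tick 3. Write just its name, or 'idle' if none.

running at tick 3 = H

t=0: L0/L1/L2 = A/-/- → run A
t=1: L0/L1/L2 = AH/-/- → run A
t=2: L0/L1/L2 = AH/-/- → run A
t=3: L0/L1/L2 = HB/-/- → run H
t=4: L0/L1/L2 = HB/-/- → run H
t=5: L0/L1/L2 = HBDG/-/- → run H
t=6: L0/L1/L2 = BDGE/H/- → run B
t=7: L0/L1/L2 = BDGE/H/- → run B
t=8: L0/L1/L2 = BDGE/H/- → run B
t=9: L0/L1/L2 = DGE/HB/- → run D
t=10: L0/L1/L2 = DGE/HB/- → run D
t=11: L0/L1/L2 = GE/HB/- → run G
t=12: L0/L1/L2 = GE/HB/- → run G
t=13: L0/L1/L2 = GE/HB/- → run G
t=14: L0/L1/L2 = E/HBG/- → run E
t=15: L0/L1/L2 = E/HBG/- → run E
t=16: L0/L1/L2 = E/HBG/- → run E
t=17: L0/L1/L2 = -/HBGE/- → run H
t=18: L0/L1/L2 = -/BGE/- → run B
t=19: L0/L1/L2 = -/BGE/- → run B
t=20: L0/L1/L2 = -/BGE/- → run B
t=21: L0/L1/L2 = -/BGE/- → run B
t=22: L0/L1/L2 = -/GE/- → run G
t=23: L0/L1/L2 = -/E/- → run E
t=24: L0/L1/L2 = -/E/- → run E
t=25: L0/L1/L2 = -/E/- → run E
t=26: L0/L1/L2 = -/E/- → run E
t=27: (idle)
t=28: (idle)
t=29: (idle)
t=30: (idle)
t=31: (idle)
t=32: (idle)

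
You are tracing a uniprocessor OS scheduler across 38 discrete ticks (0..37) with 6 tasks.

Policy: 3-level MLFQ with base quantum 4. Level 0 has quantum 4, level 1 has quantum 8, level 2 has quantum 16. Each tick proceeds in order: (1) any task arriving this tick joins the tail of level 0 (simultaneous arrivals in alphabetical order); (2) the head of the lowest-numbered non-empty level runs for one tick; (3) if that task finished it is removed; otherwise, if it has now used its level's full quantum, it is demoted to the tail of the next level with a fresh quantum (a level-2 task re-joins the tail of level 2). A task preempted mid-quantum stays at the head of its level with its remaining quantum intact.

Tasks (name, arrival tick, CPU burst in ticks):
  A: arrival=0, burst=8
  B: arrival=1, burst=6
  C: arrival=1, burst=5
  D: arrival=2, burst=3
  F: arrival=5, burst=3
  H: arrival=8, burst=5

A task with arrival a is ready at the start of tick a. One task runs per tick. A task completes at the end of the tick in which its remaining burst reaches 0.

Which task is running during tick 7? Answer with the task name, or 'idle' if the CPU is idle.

t=0: L0/L1/L2 = A/-/- → run A
t=1: L0/L1/L2 = ABC/-/- → run A
t=2: L0/L1/L2 = ABCD/-/- → run A
t=3: L0/L1/L2 = ABCD/-/- → run A
t=4: L0/L1/L2 = BCD/A/- → run B
t=5: L0/L1/L2 = BCDF/A/- → run B
t=6: L0/L1/L2 = BCDF/A/- → run B
t=7: L0/L1/L2 = BCDF/A/- → run B
t=8: L0/L1/L2 = CDFH/AB/- → run C
t=9: L0/L1/L2 = CDFH/AB/- → run C
t=10: L0/L1/L2 = CDFH/AB/- → run C
t=11: L0/L1/L2 = CDFH/AB/- → run C
t=12: L0/L1/L2 = DFH/ABC/- → run D
t=13: L0/L1/L2 = DFH/ABC/- → run D
t=14: L0/L1/L2 = DFH/ABC/- → run D
t=15: L0/L1/L2 = FH/ABC/- → run F
t=16: L0/L1/L2 = FH/ABC/- → run F
t=17: L0/L1/L2 = FH/ABC/- → run F
t=18: L0/L1/L2 = H/ABC/- → run H
t=19: L0/L1/L2 = H/ABC/- → run H
t=20: L0/L1/L2 = H/ABC/- → run H
t=21: L0/L1/L2 = H/ABC/- → run H
t=22: L0/L1/L2 = -/ABCH/- → run A
t=23: L0/L1/L2 = -/ABCH/- → run A
t=24: L0/L1/L2 = -/ABCH/- → run A
t=25: L0/L1/L2 = -/ABCH/- → run A
t=26: L0/L1/L2 = -/BCH/- → run B
t=27: L0/L1/L2 = -/BCH/- → run B
t=28: L0/L1/L2 = -/CH/- → run C
t=29: L0/L1/L2 = -/H/- → run H
t=30: (idle)
t=31: (idle)
t=32: (idle)
t=33: (idle)
t=34: (idle)
t=35: (idle)
t=36: (idle)
t=37: (idle)

running at tick 7 = B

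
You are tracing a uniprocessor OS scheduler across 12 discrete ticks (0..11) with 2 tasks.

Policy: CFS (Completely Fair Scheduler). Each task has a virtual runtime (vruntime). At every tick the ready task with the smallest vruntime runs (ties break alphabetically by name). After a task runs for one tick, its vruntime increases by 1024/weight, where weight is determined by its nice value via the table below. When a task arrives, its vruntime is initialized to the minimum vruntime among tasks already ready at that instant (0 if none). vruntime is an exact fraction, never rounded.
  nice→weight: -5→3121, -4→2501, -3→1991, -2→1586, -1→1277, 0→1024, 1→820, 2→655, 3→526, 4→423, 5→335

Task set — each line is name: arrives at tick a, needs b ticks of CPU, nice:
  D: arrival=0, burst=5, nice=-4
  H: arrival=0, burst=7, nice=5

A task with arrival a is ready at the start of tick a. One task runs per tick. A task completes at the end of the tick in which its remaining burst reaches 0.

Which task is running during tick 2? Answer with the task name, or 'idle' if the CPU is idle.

t=0: vr[D=0 H=0] → run D
t=1: vr[D=1024/2501 H=0] → run H
t=2: vr[D=1024/2501 H=1024/335] → run D
t=3: vr[D=2048/2501 H=1024/335] → run D
t=4: vr[D=3072/2501 H=1024/335] → run D
t=5: vr[D=4096/2501 H=1024/335] → run D
t=6: vr[H=1024/335] → run H
t=7: vr[H=2048/335] → run H
t=8: vr[H=3072/335] → run H
t=9: vr[H=4096/335] → run H
t=10: vr[H=1024/67] → run H
t=11: vr[H=6144/335] → run H

running at tick 2 = D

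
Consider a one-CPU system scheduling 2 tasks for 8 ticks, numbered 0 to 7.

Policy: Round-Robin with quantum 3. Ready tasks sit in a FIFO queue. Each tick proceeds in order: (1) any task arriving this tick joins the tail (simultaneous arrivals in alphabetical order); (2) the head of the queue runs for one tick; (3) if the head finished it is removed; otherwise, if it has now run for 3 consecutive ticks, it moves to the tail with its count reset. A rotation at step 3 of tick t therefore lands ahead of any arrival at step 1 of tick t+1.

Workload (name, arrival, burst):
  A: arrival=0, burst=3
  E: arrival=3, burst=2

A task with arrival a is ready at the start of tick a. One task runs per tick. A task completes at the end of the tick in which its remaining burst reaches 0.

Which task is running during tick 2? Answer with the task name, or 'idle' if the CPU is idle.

t=0: queue=[A] q_used=0 → run A
t=1: queue=[A] q_used=1 → run A
t=2: queue=[A] q_used=2 → run A
t=3: queue=[E] q_used=0 → run E
t=4: queue=[E] q_used=1 → run E
t=5: (idle)
t=6: (idle)
t=7: (idle)

running at tick 2 = A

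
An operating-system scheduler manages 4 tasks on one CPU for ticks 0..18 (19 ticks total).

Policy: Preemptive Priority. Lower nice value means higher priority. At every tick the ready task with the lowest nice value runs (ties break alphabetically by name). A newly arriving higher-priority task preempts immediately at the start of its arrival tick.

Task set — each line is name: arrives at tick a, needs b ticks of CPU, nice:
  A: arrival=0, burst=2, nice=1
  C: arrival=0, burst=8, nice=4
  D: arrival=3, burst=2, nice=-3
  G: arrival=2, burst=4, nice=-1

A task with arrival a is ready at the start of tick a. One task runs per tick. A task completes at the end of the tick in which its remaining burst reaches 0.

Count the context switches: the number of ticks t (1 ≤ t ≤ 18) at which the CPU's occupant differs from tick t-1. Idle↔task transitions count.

t=0: ready={A,C} → run A
t=1: ready={A,C} → run A
t=2: ready={C,G} → run G
t=3: ready={C,D,G} → run D
t=4: ready={C,D,G} → run D
t=5: ready={C,G} → run G
t=6: ready={C,G} → run G
t=7: ready={C,G} → run G
t=8: ready={C} → run C
t=9: ready={C} → run C
t=10: ready={C} → run C
t=11: ready={C} → run C
t=12: ready={C} → run C
t=13: ready={C} → run C
t=14: ready={C} → run C
t=15: ready={C} → run C
t=16: (idle)
t=17: (idle)
t=18: (idle)

context switches = 5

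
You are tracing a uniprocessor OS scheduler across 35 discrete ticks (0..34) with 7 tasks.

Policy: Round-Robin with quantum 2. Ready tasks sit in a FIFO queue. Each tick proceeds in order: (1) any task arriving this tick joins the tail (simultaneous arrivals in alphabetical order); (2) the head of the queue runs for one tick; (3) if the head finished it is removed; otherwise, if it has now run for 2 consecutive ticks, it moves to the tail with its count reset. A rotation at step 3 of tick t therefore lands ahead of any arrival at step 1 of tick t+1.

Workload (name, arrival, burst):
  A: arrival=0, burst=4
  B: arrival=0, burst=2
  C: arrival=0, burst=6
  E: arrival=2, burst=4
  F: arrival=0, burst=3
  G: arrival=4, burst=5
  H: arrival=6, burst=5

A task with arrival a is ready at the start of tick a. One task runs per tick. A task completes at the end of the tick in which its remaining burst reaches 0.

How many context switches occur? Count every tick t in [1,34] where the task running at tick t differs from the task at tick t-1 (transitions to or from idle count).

context switches = 16

t=0: queue=[A,B,C,F] q_used=0 → run A
t=1: queue=[A,B,C,F] q_used=1 → run A
t=2: queue=[B,C,F,A,E] q_used=0 → run B
t=3: queue=[B,C,F,A,E] q_used=1 → run B
t=4: queue=[C,F,A,E,G] q_used=0 → run C
t=5: queue=[C,F,A,E,G] q_used=1 → run C
t=6: queue=[F,A,E,G,C,H] q_used=0 → run F
t=7: queue=[F,A,E,G,C,H] q_used=1 → run F
t=8: queue=[A,E,G,C,H,F] q_used=0 → run A
t=9: queue=[A,E,G,C,H,F] q_used=1 → run A
t=10: queue=[E,G,C,H,F] q_used=0 → run E
t=11: queue=[E,G,C,H,F] q_used=1 → run E
t=12: queue=[G,C,H,F,E] q_used=0 → run G
t=13: queue=[G,C,H,F,E] q_used=1 → run G
t=14: queue=[C,H,F,E,G] q_used=0 → run C
t=15: queue=[C,H,F,E,G] q_used=1 → run C
t=16: queue=[H,F,E,G,C] q_used=0 → run H
t=17: queue=[H,F,E,G,C] q_used=1 → run H
t=18: queue=[F,E,G,C,H] q_used=0 → run F
t=19: queue=[E,G,C,H] q_used=0 → run E
t=20: queue=[E,G,C,H] q_used=1 → run E
t=21: queue=[G,C,H] q_used=0 → run G
t=22: queue=[G,C,H] q_used=1 → run G
t=23: queue=[C,H,G] q_used=0 → run C
t=24: queue=[C,H,G] q_used=1 → run C
t=25: queue=[H,G] q_used=0 → run H
t=26: queue=[H,G] q_used=1 → run H
t=27: queue=[G,H] q_used=0 → run G
t=28: queue=[H] q_used=0 → run H
t=29: (idle)
t=30: (idle)
t=31: (idle)
t=32: (idle)
t=33: (idle)
t=34: (idle)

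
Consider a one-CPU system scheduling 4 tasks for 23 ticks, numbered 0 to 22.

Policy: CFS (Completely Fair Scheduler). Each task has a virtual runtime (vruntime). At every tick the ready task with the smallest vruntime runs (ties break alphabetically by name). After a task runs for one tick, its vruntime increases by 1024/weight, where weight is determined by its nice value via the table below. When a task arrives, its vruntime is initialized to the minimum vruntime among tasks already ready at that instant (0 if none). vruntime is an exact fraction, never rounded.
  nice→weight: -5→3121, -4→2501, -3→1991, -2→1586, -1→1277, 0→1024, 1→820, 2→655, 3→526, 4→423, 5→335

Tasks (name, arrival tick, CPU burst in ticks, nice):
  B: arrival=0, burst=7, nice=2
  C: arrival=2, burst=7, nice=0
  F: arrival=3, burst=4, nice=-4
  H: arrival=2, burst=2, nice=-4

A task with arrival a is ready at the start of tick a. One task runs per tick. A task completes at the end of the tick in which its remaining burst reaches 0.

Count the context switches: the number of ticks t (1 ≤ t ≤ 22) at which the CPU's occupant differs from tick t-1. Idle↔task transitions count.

context switches = 16

t=0: vr[B=0] → run B
t=1: vr[B=1024/655] → run B
t=2: vr[B=2048/655 C=2048/655 H=2048/655] → run B
t=3: vr[B=3072/655 C=2048/655 F=2048/655 H=2048/655] → run C
t=4: vr[B=3072/655 C=2703/655 F=2048/655 H=2048/655] → run F
t=5: vr[B=3072/655 C=2703/655 F=5792768/1638155 H=2048/655] → run H
t=6: vr[B=3072/655 C=2703/655 F=5792768/1638155 H=5792768/1638155] → run F
t=7: vr[B=3072/655 C=2703/655 F=6463488/1638155 H=5792768/1638155] → run H
t=8: vr[B=3072/655 C=2703/655 F=6463488/1638155] → run F
t=9: vr[B=3072/655 C=2703/655 F=7134208/1638155] → run C
t=10: vr[B=3072/655 C=3358/655 F=7134208/1638155] → run F
t=11: vr[B=3072/655 C=3358/655] → run B
t=12: vr[B=4096/655 C=3358/655] → run C
t=13: vr[B=4096/655 C=4013/655] → run C
t=14: vr[B=4096/655 C=4668/655] → run B
t=15: vr[B=1024/131 C=4668/655] → run C
t=16: vr[B=1024/131 C=5323/655] → run B
t=17: vr[B=6144/655 C=5323/655] → run C
t=18: vr[B=6144/655 C=5978/655] → run C
t=19: vr[B=6144/655] → run B
t=20: (idle)
t=21: (idle)
t=22: (idle)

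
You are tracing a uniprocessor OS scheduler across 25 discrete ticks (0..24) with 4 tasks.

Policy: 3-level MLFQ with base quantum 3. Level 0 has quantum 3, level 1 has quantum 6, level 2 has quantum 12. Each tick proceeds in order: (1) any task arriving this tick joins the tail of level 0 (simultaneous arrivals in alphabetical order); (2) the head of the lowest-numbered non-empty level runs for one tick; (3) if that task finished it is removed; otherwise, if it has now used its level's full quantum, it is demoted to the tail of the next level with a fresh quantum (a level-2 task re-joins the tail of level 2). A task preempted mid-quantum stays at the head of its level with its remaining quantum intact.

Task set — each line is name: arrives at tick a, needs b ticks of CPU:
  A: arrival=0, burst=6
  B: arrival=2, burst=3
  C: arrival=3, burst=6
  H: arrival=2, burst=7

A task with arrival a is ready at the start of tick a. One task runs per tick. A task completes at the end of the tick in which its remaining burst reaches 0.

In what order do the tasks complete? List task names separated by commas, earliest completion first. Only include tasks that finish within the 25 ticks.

t=0: L0/L1/L2 = A/-/- → run A
t=1: L0/L1/L2 = A/-/- → run A
t=2: L0/L1/L2 = ABH/-/- → run A
t=3: L0/L1/L2 = BHC/A/- → run B
t=4: L0/L1/L2 = BHC/A/- → run B
t=5: L0/L1/L2 = BHC/A/- → run B
t=6: L0/L1/L2 = HC/A/- → run H
t=7: L0/L1/L2 = HC/A/- → run H
t=8: L0/L1/L2 = HC/A/- → run H
t=9: L0/L1/L2 = C/AH/- → run C
t=10: L0/L1/L2 = C/AH/- → run C
t=11: L0/L1/L2 = C/AH/- → run C
t=12: L0/L1/L2 = -/AHC/- → run A
t=13: L0/L1/L2 = -/AHC/- → run A
t=14: L0/L1/L2 = -/AHC/- → run A
t=15: L0/L1/L2 = -/HC/- → run H
t=16: L0/L1/L2 = -/HC/- → run H
t=17: L0/L1/L2 = -/HC/- → run H
t=18: L0/L1/L2 = -/HC/- → run H
t=19: L0/L1/L2 = -/C/- → run C
t=20: L0/L1/L2 = -/C/- → run C
t=21: L0/L1/L2 = -/C/- → run C
t=22: (idle)
t=23: (idle)
t=24: (idle)

completion order = B, A, H, C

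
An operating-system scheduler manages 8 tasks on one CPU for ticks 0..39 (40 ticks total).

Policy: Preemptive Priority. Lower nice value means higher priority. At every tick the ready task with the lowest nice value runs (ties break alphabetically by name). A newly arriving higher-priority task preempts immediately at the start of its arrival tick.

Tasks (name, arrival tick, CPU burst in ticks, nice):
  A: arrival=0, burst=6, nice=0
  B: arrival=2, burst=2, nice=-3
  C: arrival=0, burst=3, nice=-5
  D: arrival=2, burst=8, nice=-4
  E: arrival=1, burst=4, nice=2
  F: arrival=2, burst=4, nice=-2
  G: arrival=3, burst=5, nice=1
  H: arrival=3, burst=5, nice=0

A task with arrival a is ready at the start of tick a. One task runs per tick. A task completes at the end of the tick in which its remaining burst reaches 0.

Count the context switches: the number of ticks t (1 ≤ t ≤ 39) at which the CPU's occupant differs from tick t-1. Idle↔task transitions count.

t=0: ready={A,C} → run C
t=1: ready={A,C,E} → run C
t=2: ready={A,B,C,D,E,F} → run C
t=3: ready={A,B,D,E,F,G,H} → run D
t=4: ready={A,B,D,E,F,G,H} → run D
t=5: ready={A,B,D,E,F,G,H} → run D
t=6: ready={A,B,D,E,F,G,H} → run D
t=7: ready={A,B,D,E,F,G,H} → run D
t=8: ready={A,B,D,E,F,G,H} → run D
t=9: ready={A,B,D,E,F,G,H} → run D
t=10: ready={A,B,D,E,F,G,H} → run D
t=11: ready={A,B,E,F,G,H} → run B
t=12: ready={A,B,E,F,G,H} → run B
t=13: ready={A,E,F,G,H} → run F
t=14: ready={A,E,F,G,H} → run F
t=15: ready={A,E,F,G,H} → run F
t=16: ready={A,E,F,G,H} → run F
t=17: ready={A,E,G,H} → run A
t=18: ready={A,E,G,H} → run A
t=19: ready={A,E,G,H} → run A
t=20: ready={A,E,G,H} → run A
t=21: ready={A,E,G,H} → run A
t=22: ready={A,E,G,H} → run A
t=23: ready={E,G,H} → run H
t=24: ready={E,G,H} → run H
t=25: ready={E,G,H} → run H
t=26: ready={E,G,H} → run H
t=27: ready={E,G,H} → run H
t=28: ready={E,G} → run G
t=29: ready={E,G} → run G
t=30: ready={E,G} → run G
t=31: ready={E,G} → run G
t=32: ready={E,G} → run G
t=33: ready={E} → run E
t=34: ready={E} → run E
t=35: ready={E} → run E
t=36: ready={E} → run E
t=37: (idle)
t=38: (idle)
t=39: (idle)

context switches = 8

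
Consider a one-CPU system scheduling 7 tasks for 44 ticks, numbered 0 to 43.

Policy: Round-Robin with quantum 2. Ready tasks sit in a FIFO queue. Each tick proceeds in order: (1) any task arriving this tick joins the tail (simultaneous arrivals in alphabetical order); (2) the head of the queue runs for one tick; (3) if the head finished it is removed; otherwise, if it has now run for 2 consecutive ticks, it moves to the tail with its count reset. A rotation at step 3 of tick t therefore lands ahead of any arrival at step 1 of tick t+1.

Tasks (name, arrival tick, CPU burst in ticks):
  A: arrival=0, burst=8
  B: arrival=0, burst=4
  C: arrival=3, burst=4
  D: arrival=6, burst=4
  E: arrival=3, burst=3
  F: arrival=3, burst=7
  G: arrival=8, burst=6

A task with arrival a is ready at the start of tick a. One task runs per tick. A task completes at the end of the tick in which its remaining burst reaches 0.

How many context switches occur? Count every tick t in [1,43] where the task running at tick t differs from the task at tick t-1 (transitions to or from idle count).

context switches = 19

t=0: queue=[A,B] q_used=0 → run A
t=1: queue=[A,B] q_used=1 → run A
t=2: queue=[B,A] q_used=0 → run B
t=3: queue=[B,A,C,E,F] q_used=1 → run B
t=4: queue=[A,C,E,F,B] q_used=0 → run A
t=5: queue=[A,C,E,F,B] q_used=1 → run A
t=6: queue=[C,E,F,B,A,D] q_used=0 → run C
t=7: queue=[C,E,F,B,A,D] q_used=1 → run C
t=8: queue=[E,F,B,A,D,C,G] q_used=0 → run E
t=9: queue=[E,F,B,A,D,C,G] q_used=1 → run E
t=10: queue=[F,B,A,D,C,G,E] q_used=0 → run F
t=11: queue=[F,B,A,D,C,G,E] q_used=1 → run F
t=12: queue=[B,A,D,C,G,E,F] q_used=0 → run B
t=13: queue=[B,A,D,C,G,E,F] q_used=1 → run B
t=14: queue=[A,D,C,G,E,F] q_used=0 → run A
t=15: queue=[A,D,C,G,E,F] q_used=1 → run A
t=16: queue=[D,C,G,E,F,A] q_used=0 → run D
t=17: queue=[D,C,G,E,F,A] q_used=1 → run D
t=18: queue=[C,G,E,F,A,D] q_used=0 → run C
t=19: queue=[C,G,E,F,A,D] q_used=1 → run C
t=20: queue=[G,E,F,A,D] q_used=0 → run G
t=21: queue=[G,E,F,A,D] q_used=1 → run G
t=22: queue=[E,F,A,D,G] q_used=0 → run E
t=23: queue=[F,A,D,G] q_used=0 → run F
t=24: queue=[F,A,D,G] q_used=1 → run F
t=25: queue=[A,D,G,F] q_used=0 → run A
t=26: queue=[A,D,G,F] q_used=1 → run A
t=27: queue=[D,G,F] q_used=0 → run D
t=28: queue=[D,G,F] q_used=1 → run D
t=29: queue=[G,F] q_used=0 → run G
t=30: queue=[G,F] q_used=1 → run G
t=31: queue=[F,G] q_used=0 → run F
t=32: queue=[F,G] q_used=1 → run F
t=33: queue=[G,F] q_used=0 → run G
t=34: queue=[G,F] q_used=1 → run G
t=35: queue=[F] q_used=0 → run F
t=36: (idle)
t=37: (idle)
t=38: (idle)
t=39: (idle)
t=40: (idle)
t=41: (idle)
t=42: (idle)
t=43: (idle)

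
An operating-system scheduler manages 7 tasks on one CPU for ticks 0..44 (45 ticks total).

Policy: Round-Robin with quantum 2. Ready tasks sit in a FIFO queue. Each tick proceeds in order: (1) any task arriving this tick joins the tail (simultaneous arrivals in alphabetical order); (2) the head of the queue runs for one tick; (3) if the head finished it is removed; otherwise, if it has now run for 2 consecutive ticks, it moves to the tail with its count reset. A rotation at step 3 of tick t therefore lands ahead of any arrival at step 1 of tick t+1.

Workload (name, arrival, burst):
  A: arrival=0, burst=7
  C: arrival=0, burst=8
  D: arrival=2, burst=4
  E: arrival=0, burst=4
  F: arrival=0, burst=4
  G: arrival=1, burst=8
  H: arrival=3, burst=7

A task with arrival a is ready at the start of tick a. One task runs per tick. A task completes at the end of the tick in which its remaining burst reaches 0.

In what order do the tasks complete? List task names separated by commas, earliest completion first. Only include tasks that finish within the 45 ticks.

t=0: queue=[A,C,E,F] q_used=0 → run A
t=1: queue=[A,C,E,F,G] q_used=1 → run A
t=2: queue=[C,E,F,G,A,D] q_used=0 → run C
t=3: queue=[C,E,F,G,A,D,H] q_used=1 → run C
t=4: queue=[E,F,G,A,D,H,C] q_used=0 → run E
t=5: queue=[E,F,G,A,D,H,C] q_used=1 → run E
t=6: queue=[F,G,A,D,H,C,E] q_used=0 → run F
t=7: queue=[F,G,A,D,H,C,E] q_used=1 → run F
t=8: queue=[G,A,D,H,C,E,F] q_used=0 → run G
t=9: queue=[G,A,D,H,C,E,F] q_used=1 → run G
t=10: queue=[A,D,H,C,E,F,G] q_used=0 → run A
t=11: queue=[A,D,H,C,E,F,G] q_used=1 → run A
t=12: queue=[D,H,C,E,F,G,A] q_used=0 → run D
t=13: queue=[D,H,C,E,F,G,A] q_used=1 → run D
t=14: queue=[H,C,E,F,G,A,D] q_used=0 → run H
t=15: queue=[H,C,E,F,G,A,D] q_used=1 → run H
t=16: queue=[C,E,F,G,A,D,H] q_used=0 → run C
t=17: queue=[C,E,F,G,A,D,H] q_used=1 → run C
t=18: queue=[E,F,G,A,D,H,C] q_used=0 → run E
t=19: queue=[E,F,G,A,D,H,C] q_used=1 → run E
t=20: queue=[F,G,A,D,H,C] q_used=0 → run F
t=21: queue=[F,G,A,D,H,C] q_used=1 → run F
t=22: queue=[G,A,D,H,C] q_used=0 → run G
t=23: queue=[G,A,D,H,C] q_used=1 → run G
t=24: queue=[A,D,H,C,G] q_used=0 → run A
t=25: queue=[A,D,H,C,G] q_used=1 → run A
t=26: queue=[D,H,C,G,A] q_used=0 → run D
t=27: queue=[D,H,C,G,A] q_used=1 → run D
t=28: queue=[H,C,G,A] q_used=0 → run H
t=29: queue=[H,C,G,A] q_used=1 → run H
t=30: queue=[C,G,A,H] q_used=0 → run C
t=31: queue=[C,G,A,H] q_used=1 → run C
t=32: queue=[G,A,H,C] q_used=0 → run G
t=33: queue=[G,A,H,C] q_used=1 → run G
t=34: queue=[A,H,C,G] q_used=0 → run A
t=35: queue=[H,C,G] q_used=0 → run H
t=36: queue=[H,C,G] q_used=1 → run H
t=37: queue=[C,G,H] q_used=0 → run C
t=38: queue=[C,G,H] q_used=1 → run C
t=39: queue=[G,H] q_used=0 → run G
t=40: queue=[G,H] q_used=1 → run G
t=41: queue=[H] q_used=0 → run H
t=42: (idle)
t=43: (idle)
t=44: (idle)

completion order = E, F, D, A, C, G, H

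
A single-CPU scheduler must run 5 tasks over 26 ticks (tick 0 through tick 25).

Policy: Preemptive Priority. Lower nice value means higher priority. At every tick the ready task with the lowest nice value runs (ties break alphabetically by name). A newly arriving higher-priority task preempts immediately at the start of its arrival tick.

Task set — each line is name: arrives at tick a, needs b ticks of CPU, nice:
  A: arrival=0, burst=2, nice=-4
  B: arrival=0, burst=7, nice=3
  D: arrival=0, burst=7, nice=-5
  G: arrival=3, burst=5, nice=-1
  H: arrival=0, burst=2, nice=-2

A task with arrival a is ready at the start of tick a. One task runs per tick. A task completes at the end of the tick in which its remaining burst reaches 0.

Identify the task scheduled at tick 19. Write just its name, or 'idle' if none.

t=0: ready={A,B,D,H} → run D
t=1: ready={A,B,D,H} → run D
t=2: ready={A,B,D,H} → run D
t=3: ready={A,B,D,G,H} → run D
t=4: ready={A,B,D,G,H} → run D
t=5: ready={A,B,D,G,H} → run D
t=6: ready={A,B,D,G,H} → run D
t=7: ready={A,B,G,H} → run A
t=8: ready={A,B,G,H} → run A
t=9: ready={B,G,H} → run H
t=10: ready={B,G,H} → run H
t=11: ready={B,G} → run G
t=12: ready={B,G} → run G
t=13: ready={B,G} → run G
t=14: ready={B,G} → run G
t=15: ready={B,G} → run G
t=16: ready={B} → run B
t=17: ready={B} → run B
t=18: ready={B} → run B
t=19: ready={B} → run B
t=20: ready={B} → run B
t=21: ready={B} → run B
t=22: ready={B} → run B
t=23: (idle)
t=24: (idle)
t=25: (idle)

running at tick 19 = B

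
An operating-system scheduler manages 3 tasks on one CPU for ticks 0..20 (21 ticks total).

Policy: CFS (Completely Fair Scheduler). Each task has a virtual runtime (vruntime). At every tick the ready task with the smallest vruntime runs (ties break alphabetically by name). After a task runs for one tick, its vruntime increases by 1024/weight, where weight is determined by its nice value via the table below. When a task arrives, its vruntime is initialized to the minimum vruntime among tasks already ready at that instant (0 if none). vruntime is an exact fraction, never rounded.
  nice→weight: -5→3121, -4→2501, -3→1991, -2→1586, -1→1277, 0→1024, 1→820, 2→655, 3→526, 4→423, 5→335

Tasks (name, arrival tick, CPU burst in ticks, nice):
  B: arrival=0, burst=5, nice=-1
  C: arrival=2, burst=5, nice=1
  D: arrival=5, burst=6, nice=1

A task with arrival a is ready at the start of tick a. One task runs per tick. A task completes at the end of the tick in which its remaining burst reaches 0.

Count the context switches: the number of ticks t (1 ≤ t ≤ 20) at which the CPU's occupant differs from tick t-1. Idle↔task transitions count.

context switches = 12

t=0: vr[B=0] → run B
t=1: vr[B=1024/1277] → run B
t=2: vr[B=2048/1277 C=2048/1277] → run B
t=3: vr[B=3072/1277 C=2048/1277] → run C
t=4: vr[B=3072/1277 C=746752/261785] → run B
t=5: vr[B=4096/1277 C=746752/261785 D=746752/261785] → run C
t=6: vr[B=4096/1277 C=1073664/261785 D=746752/261785] → run D
t=7: vr[B=4096/1277 C=1073664/261785 D=1073664/261785] → run B
t=8: vr[C=1073664/261785 D=1073664/261785] → run C
t=9: vr[C=1400576/261785 D=1073664/261785] → run D
t=10: vr[C=1400576/261785 D=1400576/261785] → run C
t=11: vr[C=1727488/261785 D=1400576/261785] → run D
t=12: vr[C=1727488/261785 D=1727488/261785] → run C
t=13: vr[D=1727488/261785] → run D
t=14: vr[D=410880/52357] → run D
t=15: vr[D=2381312/261785] → run D
t=16: (idle)
t=17: (idle)
t=18: (idle)
t=19: (idle)
t=20: (idle)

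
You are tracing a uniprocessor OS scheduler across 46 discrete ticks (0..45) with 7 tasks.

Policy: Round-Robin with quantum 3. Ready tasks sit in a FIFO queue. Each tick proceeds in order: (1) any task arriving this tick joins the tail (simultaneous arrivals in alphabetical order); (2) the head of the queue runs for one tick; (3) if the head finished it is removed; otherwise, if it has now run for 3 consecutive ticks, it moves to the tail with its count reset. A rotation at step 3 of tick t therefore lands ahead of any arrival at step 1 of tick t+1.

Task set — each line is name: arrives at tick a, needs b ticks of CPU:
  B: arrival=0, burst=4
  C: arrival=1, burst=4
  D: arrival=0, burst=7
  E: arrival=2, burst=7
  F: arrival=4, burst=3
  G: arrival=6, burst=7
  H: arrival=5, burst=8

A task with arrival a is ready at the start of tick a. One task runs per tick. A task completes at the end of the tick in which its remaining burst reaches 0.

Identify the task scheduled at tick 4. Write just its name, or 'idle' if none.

t=0: queue=[B,D] q_used=0 → run B
t=1: queue=[B,D,C] q_used=1 → run B
t=2: queue=[B,D,C,E] q_used=2 → run B
t=3: queue=[D,C,E,B] q_used=0 → run D
t=4: queue=[D,C,E,B,F] q_used=1 → run D
t=5: queue=[D,C,E,B,F,H] q_used=2 → run D
t=6: queue=[C,E,B,F,H,D,G] q_used=0 → run C
t=7: queue=[C,E,B,F,H,D,G] q_used=1 → run C
t=8: queue=[C,E,B,F,H,D,G] q_used=2 → run C
t=9: queue=[E,B,F,H,D,G,C] q_used=0 → run E
t=10: queue=[E,B,F,H,D,G,C] q_used=1 → run E
t=11: queue=[E,B,F,H,D,G,C] q_used=2 → run E
t=12: queue=[B,F,H,D,G,C,E] q_used=0 → run B
t=13: queue=[F,H,D,G,C,E] q_used=0 → run F
t=14: queue=[F,H,D,G,C,E] q_used=1 → run F
t=15: queue=[F,H,D,G,C,E] q_used=2 → run F
t=16: queue=[H,D,G,C,E] q_used=0 → run H
t=17: queue=[H,D,G,C,E] q_used=1 → run H
t=18: queue=[H,D,G,C,E] q_used=2 → run H
t=19: queue=[D,G,C,E,H] q_used=0 → run D
t=20: queue=[D,G,C,E,H] q_used=1 → run D
t=21: queue=[D,G,C,E,H] q_used=2 → run D
t=22: queue=[G,C,E,H,D] q_used=0 → run G
t=23: queue=[G,C,E,H,D] q_used=1 → run G
t=24: queue=[G,C,E,H,D] q_used=2 → run G
t=25: queue=[C,E,H,D,G] q_used=0 → run C
t=26: queue=[E,H,D,G] q_used=0 → run E
t=27: queue=[E,H,D,G] q_used=1 → run E
t=28: queue=[E,H,D,G] q_used=2 → run E
t=29: queue=[H,D,G,E] q_used=0 → run H
t=30: queue=[H,D,G,E] q_used=1 → run H
t=31: queue=[H,D,G,E] q_used=2 → run H
t=32: queue=[D,G,E,H] q_used=0 → run D
t=33: queue=[G,E,H] q_used=0 → run G
t=34: queue=[G,E,H] q_used=1 → run G
t=35: queue=[G,E,H] q_used=2 → run G
t=36: queue=[E,H,G] q_used=0 → run E
t=37: queue=[H,G] q_used=0 → run H
t=38: queue=[H,G] q_used=1 → run H
t=39: queue=[G] q_used=0 → run G
t=40: (idle)
t=41: (idle)
t=42: (idle)
t=43: (idle)
t=44: (idle)
t=45: (idle)

running at tick 4 = D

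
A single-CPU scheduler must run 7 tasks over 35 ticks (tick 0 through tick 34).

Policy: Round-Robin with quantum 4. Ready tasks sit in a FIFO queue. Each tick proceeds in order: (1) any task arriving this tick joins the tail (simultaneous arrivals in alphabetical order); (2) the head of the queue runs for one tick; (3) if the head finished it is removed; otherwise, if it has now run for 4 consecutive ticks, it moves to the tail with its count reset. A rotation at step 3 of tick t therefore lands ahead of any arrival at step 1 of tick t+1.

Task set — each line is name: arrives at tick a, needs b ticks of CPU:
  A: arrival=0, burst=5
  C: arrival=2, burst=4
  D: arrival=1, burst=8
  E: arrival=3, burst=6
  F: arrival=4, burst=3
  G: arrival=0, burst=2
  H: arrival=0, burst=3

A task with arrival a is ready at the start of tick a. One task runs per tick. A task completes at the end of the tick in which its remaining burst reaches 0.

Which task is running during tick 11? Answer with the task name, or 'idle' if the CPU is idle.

running at tick 11 = D

t=0: queue=[A,G,H] q_used=0 → run A
t=1: queue=[A,G,H,D] q_used=1 → run A
t=2: queue=[A,G,H,D,C] q_used=2 → run A
t=3: queue=[A,G,H,D,C,E] q_used=3 → run A
t=4: queue=[G,H,D,C,E,A,F] q_used=0 → run G
t=5: queue=[G,H,D,C,E,A,F] q_used=1 → run G
t=6: queue=[H,D,C,E,A,F] q_used=0 → run H
t=7: queue=[H,D,C,E,A,F] q_used=1 → run H
t=8: queue=[H,D,C,E,A,F] q_used=2 → run H
t=9: queue=[D,C,E,A,F] q_used=0 → run D
t=10: queue=[D,C,E,A,F] q_used=1 → run D
t=11: queue=[D,C,E,A,F] q_used=2 → run D
t=12: queue=[D,C,E,A,F] q_used=3 → run D
t=13: queue=[C,E,A,F,D] q_used=0 → run C
t=14: queue=[C,E,A,F,D] q_used=1 → run C
t=15: queue=[C,E,A,F,D] q_used=2 → run C
t=16: queue=[C,E,A,F,D] q_used=3 → run C
t=17: queue=[E,A,F,D] q_used=0 → run E
t=18: queue=[E,A,F,D] q_used=1 → run E
t=19: queue=[E,A,F,D] q_used=2 → run E
t=20: queue=[E,A,F,D] q_used=3 → run E
t=21: queue=[A,F,D,E] q_used=0 → run A
t=22: queue=[F,D,E] q_used=0 → run F
t=23: queue=[F,D,E] q_used=1 → run F
t=24: queue=[F,D,E] q_used=2 → run F
t=25: queue=[D,E] q_used=0 → run D
t=26: queue=[D,E] q_used=1 → run D
t=27: queue=[D,E] q_used=2 → run D
t=28: queue=[D,E] q_used=3 → run D
t=29: queue=[E] q_used=0 → run E
t=30: queue=[E] q_used=1 → run E
t=31: (idle)
t=32: (idle)
t=33: (idle)
t=34: (idle)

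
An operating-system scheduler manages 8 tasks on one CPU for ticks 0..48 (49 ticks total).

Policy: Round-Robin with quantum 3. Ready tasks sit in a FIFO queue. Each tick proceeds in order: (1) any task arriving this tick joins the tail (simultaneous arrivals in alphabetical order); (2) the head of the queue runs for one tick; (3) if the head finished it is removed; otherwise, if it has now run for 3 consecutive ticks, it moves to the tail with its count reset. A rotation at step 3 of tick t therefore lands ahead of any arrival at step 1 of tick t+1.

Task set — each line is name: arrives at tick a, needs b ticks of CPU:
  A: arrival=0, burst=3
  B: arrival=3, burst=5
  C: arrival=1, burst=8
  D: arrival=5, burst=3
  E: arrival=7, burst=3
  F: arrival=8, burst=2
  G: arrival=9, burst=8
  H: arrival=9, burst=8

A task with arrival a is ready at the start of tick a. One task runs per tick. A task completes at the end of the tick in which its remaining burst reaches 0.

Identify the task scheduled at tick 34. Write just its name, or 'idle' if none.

running at tick 34 = H

t=0: queue=[A] q_used=0 → run A
t=1: queue=[A,C] q_used=1 → run A
t=2: queue=[A,C] q_used=2 → run A
t=3: queue=[C,B] q_used=0 → run C
t=4: queue=[C,B] q_used=1 → run C
t=5: queue=[C,B,D] q_used=2 → run C
t=6: queue=[B,D,C] q_used=0 → run B
t=7: queue=[B,D,C,E] q_used=1 → run B
t=8: queue=[B,D,C,E,F] q_used=2 → run B
t=9: queue=[D,C,E,F,B,G,H] q_used=0 → run D
t=10: queue=[D,C,E,F,B,G,H] q_used=1 → run D
t=11: queue=[D,C,E,F,B,G,H] q_used=2 → run D
t=12: queue=[C,E,F,B,G,H] q_used=0 → run C
t=13: queue=[C,E,F,B,G,H] q_used=1 → run C
t=14: queue=[C,E,F,B,G,H] q_used=2 → run C
t=15: queue=[E,F,B,G,H,C] q_used=0 → run E
t=16: queue=[E,F,B,G,H,C] q_used=1 → run E
t=17: queue=[E,F,B,G,H,C] q_used=2 → run E
t=18: queue=[F,B,G,H,C] q_used=0 → run F
t=19: queue=[F,B,G,H,C] q_used=1 → run F
t=20: queue=[B,G,H,C] q_used=0 → run B
t=21: queue=[B,G,H,C] q_used=1 → run B
t=22: queue=[G,H,C] q_used=0 → run G
t=23: queue=[G,H,C] q_used=1 → run G
t=24: queue=[G,H,C] q_used=2 → run G
t=25: queue=[H,C,G] q_used=0 → run H
t=26: queue=[H,C,G] q_used=1 → run H
t=27: queue=[H,C,G] q_used=2 → run H
t=28: queue=[C,G,H] q_used=0 → run C
t=29: queue=[C,G,H] q_used=1 → run C
t=30: queue=[G,H] q_used=0 → run G
t=31: queue=[G,H] q_used=1 → run G
t=32: queue=[G,H] q_used=2 → run G
t=33: queue=[H,G] q_used=0 → run H
t=34: queue=[H,G] q_used=1 → run H
t=35: queue=[H,G] q_used=2 → run H
t=36: queue=[G,H] q_used=0 → run G
t=37: queue=[G,H] q_used=1 → run G
t=38: queue=[H] q_used=0 → run H
t=39: queue=[H] q_used=1 → run H
t=40: (idle)
t=41: (idle)
t=42: (idle)
t=43: (idle)
t=44: (idle)
t=45: (idle)
t=46: (idle)
t=47: (idle)
t=48: (idle)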